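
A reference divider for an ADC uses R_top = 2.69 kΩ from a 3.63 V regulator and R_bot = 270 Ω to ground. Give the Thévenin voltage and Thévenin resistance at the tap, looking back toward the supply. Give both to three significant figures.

V_th is the open-circuit tap voltage: 3.63 × 270/(2690 + 270) = 0.331 V.
With the supply zeroed, R_top and R_bot appear in parallel from the tap: R_th = R_top‖R_bot = (2690 × 270)/2960 = 245 Ω.

V_th = 0.331 V, R_th = 245 Ω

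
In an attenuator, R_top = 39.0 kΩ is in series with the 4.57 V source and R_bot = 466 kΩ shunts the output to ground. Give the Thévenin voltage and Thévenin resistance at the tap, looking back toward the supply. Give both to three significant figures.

V_th = 4.22 V, R_th = 36.0 kΩ

V_th is the open-circuit tap voltage: 4.57 × 466/(39.0 + 466) = 4.22 V.
With the supply zeroed, R_top and R_bot appear in parallel from the tap: R_th = R_top‖R_bot = (39.0 × 466)/505.0 = 36.0 kΩ.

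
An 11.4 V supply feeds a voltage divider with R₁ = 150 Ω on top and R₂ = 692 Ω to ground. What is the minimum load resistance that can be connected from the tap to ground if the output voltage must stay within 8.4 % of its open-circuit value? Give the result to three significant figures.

R_L(min) ≈ 1.34 kΩ

Output resistance R_th = R₁‖R₂ = (150 × 692)/842.0 = 123.3 Ω.
The fractional drop is R_th/(R_th + R_L); requiring this ≤ 0.0840 gives R_L ≥ R_th(1/0.0840 − 1) = 123.3 × 10.90 = 1.34 kΩ.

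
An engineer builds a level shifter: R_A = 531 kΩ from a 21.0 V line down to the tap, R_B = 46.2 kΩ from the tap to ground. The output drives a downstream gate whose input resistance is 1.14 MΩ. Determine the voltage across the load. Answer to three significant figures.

V_out ≈ 1.62 V

The load sits in parallel with R_B: R_B‖R_L = (46.2 × 1140) / (46.2 + 1140) = 44.40 kΩ.
V_out = 21.0 × 44.40 / (531 + 44.40) = 21.0 × 44.40/575.4 = 1.62 V.
(Unloaded it would have been 1.68 V.)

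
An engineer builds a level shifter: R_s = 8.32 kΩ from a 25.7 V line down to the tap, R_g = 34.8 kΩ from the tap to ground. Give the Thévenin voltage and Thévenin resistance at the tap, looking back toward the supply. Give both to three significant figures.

V_th = 20.7 V, R_th = 6.71 kΩ

V_th is the open-circuit tap voltage: 25.7 × 34.8/(8.32 + 34.8) = 20.7 V.
With the supply zeroed, R_s and R_g appear in parallel from the tap: R_th = R_s‖R_g = (8.32 × 34.8)/43.12 = 6.71 kΩ.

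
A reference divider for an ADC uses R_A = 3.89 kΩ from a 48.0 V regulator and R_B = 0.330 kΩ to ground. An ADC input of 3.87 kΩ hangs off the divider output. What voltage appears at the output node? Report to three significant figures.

V_out ≈ 3.48 V

The load sits in parallel with R_B: R_B‖R_L = (330 × 3870) / (330 + 3870) = 304.1 Ω.
V_out = 48.0 × 304.1 / (3890 + 304.1) = 48.0 × 304.1/4194 = 3.48 V.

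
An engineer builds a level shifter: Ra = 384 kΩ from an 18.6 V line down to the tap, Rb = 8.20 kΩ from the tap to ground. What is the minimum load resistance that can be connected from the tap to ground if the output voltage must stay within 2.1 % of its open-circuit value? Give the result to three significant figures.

Output resistance R_th = Ra‖Rb = (384 × 8.20)/392.2 = 8.029 kΩ.
The fractional drop is R_th/(R_th + R_L); requiring this ≤ 0.0210 gives R_L ≥ R_th(1/0.0210 − 1) = 8.029 × 46.62 = 374 kΩ.

R_L(min) ≈ 374 kΩ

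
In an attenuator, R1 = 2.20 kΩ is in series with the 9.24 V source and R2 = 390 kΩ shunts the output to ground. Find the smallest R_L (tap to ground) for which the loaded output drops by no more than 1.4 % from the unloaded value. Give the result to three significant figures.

Output resistance R_th = R1‖R2 = (2.20 × 390)/392.2 = 2.188 kΩ.
The fractional drop is R_th/(R_th + R_L); requiring this ≤ 0.0140 gives R_L ≥ R_th(1/0.0140 − 1) = 2.188 × 70.43 = 154 kΩ.

R_L(min) ≈ 154 kΩ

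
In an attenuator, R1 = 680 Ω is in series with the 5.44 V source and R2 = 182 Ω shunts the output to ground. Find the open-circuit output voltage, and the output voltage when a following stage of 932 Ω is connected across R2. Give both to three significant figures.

Open-circuit: V = 5.44 × 182/(680 + 182) = 1.15 V.
With the load, R2 becomes R2‖R_L = 152.3 Ω, so V = 5.44 × 152.3/832.3 = 0.995 V.

Unloaded: 1.15 V; loaded: 0.995 V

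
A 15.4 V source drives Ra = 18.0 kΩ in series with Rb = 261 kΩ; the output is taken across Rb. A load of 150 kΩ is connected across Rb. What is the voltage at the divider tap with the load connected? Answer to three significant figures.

V_out ≈ 13.0 V

The load sits in parallel with Rb: Rb‖R_L = (261 × 150) / (261 + 150) = 95.26 kΩ.
V_out = 15.4 × 95.26 / (18.0 + 95.26) = 15.4 × 95.26/113.3 = 13.0 V.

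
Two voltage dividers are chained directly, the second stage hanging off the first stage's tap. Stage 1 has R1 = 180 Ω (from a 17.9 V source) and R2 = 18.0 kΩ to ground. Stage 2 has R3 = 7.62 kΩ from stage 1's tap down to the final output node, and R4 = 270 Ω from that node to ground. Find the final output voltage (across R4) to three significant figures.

V_out ≈ 0.593 V

Stage 2 presents R3+R4 = 7890 Ω as a load on stage 1's tap.
Stage 1's lower leg becomes R2‖(R3+R4) = 5486 Ω, so V_mid = 17.9 × 5486/5666 = 17.33 V.
Stage 2 is itself unloaded: V_out = V_mid × R4/(R3+R4) = 17.33 × 270/7890 = 0.593 V.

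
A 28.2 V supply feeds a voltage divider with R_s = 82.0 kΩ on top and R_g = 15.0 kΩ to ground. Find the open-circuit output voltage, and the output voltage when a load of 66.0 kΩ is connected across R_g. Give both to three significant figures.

Open-circuit: V = 28.2 × 15.0/(82.0 + 15.0) = 4.36 V.
With the load, R_g becomes R_g‖R_L = 12.22 kΩ, so V = 28.2 × 12.22/94.22 = 3.66 V.

Unloaded: 4.36 V; loaded: 3.66 V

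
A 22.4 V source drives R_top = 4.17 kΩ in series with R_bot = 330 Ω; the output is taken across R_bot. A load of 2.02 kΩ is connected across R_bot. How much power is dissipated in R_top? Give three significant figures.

Total resistance from the source is R_top + (R_bot‖R_L) = 4454 Ω, so I = 22.4/4454 Ω = 5.030 mA.
P = I²·R_top = (5.030 mA)² × 4.17 kΩ = 105 mW.

P ≈ 105 mW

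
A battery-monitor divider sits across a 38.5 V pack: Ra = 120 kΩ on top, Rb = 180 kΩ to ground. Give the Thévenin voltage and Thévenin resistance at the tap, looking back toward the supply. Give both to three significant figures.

V_th = 23.1 V, R_th = 72.0 kΩ

V_th is the open-circuit tap voltage: 38.5 × 180/(120 + 180) = 23.1 V.
With the supply zeroed, Ra and Rb appear in parallel from the tap: R_th = Ra‖Rb = (120 × 180)/300.0 = 72.0 kΩ.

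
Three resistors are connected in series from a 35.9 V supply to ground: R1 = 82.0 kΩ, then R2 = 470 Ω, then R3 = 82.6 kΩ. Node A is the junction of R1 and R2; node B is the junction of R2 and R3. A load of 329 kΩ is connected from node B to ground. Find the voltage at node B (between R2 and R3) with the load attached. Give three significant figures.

At node B, R3 is in parallel with the load: R3‖R_L = 66020 Ω.
Below node A the resistance is R2 + (R3‖R_L) = 66490 Ω, so V_A = 35.9 × 66490/148500 = 16.08 V.
Then V_B = V_A × (R3‖R_L)/(R2 + R3‖R_L) = 16.08 × 66020/66490 = 16.0 V.

V ≈ 16.0 V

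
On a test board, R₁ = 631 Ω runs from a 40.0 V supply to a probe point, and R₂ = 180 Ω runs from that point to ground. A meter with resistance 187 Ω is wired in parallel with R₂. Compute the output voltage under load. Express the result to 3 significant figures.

The load sits in parallel with R₂: R₂‖R_L = (180 × 187) / (180 + 187) = 91.72 Ω.
V_out = 40.0 × 91.72 / (631 + 91.72) = 40.0 × 91.72/722.7 = 5.08 V.
(Unloaded it would have been 8.88 V.)

V_out ≈ 5.08 V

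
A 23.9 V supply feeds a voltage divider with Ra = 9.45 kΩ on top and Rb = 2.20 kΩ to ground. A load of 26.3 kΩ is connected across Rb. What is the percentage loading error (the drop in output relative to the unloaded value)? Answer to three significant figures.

The divider's output (Thévenin) resistance is Ra‖Rb = 1.785 kΩ.
Fractional drop under load = R_th/(R_th + R_L) = 1.785 / (1.785 + 26.3) = 0.06354.
So the output falls by 6.35 %.

6.35 %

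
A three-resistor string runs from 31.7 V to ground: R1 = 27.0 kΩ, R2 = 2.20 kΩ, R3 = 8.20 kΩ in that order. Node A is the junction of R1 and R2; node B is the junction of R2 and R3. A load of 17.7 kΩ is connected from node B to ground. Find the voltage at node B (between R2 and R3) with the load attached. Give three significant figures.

At node B, R3 is in parallel with the load: R3‖R_L = 5.604 kΩ.
Below node A the resistance is R2 + (R3‖R_L) = 7.804 kΩ, so V_A = 31.7 × 7.804/34.80 = 7.108 V.
Then V_B = V_A × (R3‖R_L)/(R2 + R3‖R_L) = 7.108 × 5.604/7.804 = 5.10 V.

V ≈ 5.10 V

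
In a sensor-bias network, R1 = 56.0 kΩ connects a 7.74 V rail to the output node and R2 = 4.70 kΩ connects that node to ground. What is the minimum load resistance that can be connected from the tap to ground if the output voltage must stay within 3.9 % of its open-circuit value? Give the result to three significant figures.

R_L(min) ≈ 107 kΩ

Output resistance R_th = R1‖R2 = (56.0 × 4.70)/60.70 = 4.336 kΩ.
The fractional drop is R_th/(R_th + R_L); requiring this ≤ 0.0390 gives R_L ≥ R_th(1/0.0390 − 1) = 4.336 × 24.64 = 107 kΩ.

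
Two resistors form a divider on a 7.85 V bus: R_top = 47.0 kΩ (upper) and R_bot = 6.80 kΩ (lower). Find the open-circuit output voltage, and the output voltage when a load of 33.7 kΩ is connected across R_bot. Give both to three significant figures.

Open-circuit: V = 7.85 × 6.80/(47.0 + 6.80) = 0.992 V.
With the load, R_bot becomes R_bot‖R_L = 5.658 kΩ, so V = 7.85 × 5.658/52.66 = 0.844 V.

Unloaded: 0.992 V; loaded: 0.844 V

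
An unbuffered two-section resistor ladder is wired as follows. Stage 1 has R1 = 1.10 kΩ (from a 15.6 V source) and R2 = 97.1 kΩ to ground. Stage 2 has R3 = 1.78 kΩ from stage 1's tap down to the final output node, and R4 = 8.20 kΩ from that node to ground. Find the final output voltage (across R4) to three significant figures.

Stage 2 presents R3+R4 = 9.980 kΩ as a load on stage 1's tap.
Stage 1's lower leg becomes R2‖(R3+R4) = 9.050 kΩ, so V_mid = 15.6 × 9.050/10.15 = 13.91 V.
Stage 2 is itself unloaded: V_out = V_mid × R4/(R3+R4) = 13.91 × 8.20/9.980 = 11.4 V.

V_out ≈ 11.4 V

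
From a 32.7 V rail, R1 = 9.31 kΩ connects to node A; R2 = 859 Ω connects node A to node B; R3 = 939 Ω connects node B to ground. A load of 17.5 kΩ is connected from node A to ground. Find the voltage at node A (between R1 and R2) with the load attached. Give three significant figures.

Below node A the series string R2+R3 = 1798 Ω sits in parallel with the 17500 Ω load: 1630 Ω.
V_A = 32.7 × 1630/(9310 + 1630) = 4.87 V.

V ≈ 4.87 V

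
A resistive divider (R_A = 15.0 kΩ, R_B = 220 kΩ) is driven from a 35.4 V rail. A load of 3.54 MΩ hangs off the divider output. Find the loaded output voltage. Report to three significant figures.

V_out ≈ 33.0 V

The load sits in parallel with R_B: R_B‖R_L = (220 × 3540) / (220 + 3540) = 207.1 kΩ.
V_out = 35.4 × 207.1 / (15.0 + 207.1) = 35.4 × 207.1/222.1 = 33.0 V.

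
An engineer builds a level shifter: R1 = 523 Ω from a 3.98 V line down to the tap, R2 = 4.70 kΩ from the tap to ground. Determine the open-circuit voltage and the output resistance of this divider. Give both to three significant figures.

V_th is the open-circuit tap voltage: 3.98 × 4700/(523 + 4700) = 3.58 V.
With the supply zeroed, R1 and R2 appear in parallel from the tap: R_th = R1‖R2 = (523 × 4700)/5223 = 471 Ω.

V_th = 3.58 V, R_th = 471 Ω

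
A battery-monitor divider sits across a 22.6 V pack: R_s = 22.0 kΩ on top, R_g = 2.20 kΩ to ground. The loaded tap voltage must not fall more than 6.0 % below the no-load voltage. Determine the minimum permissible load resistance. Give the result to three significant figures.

R_L(min) ≈ 31.3 kΩ

Output resistance R_th = R_s‖R_g = (22.0 × 2.20)/24.20 = 2.000 kΩ.
The fractional drop is R_th/(R_th + R_L); requiring this ≤ 0.0600 gives R_L ≥ R_th(1/0.0600 − 1) = 2.000 × 15.67 = 31.3 kΩ.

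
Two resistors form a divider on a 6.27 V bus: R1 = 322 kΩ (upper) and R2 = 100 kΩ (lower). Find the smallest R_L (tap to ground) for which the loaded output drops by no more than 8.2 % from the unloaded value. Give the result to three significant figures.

R_L(min) ≈ 854 kΩ

Output resistance R_th = R1‖R2 = (322 × 100)/422.0 = 76.30 kΩ.
The fractional drop is R_th/(R_th + R_L); requiring this ≤ 0.0820 gives R_L ≥ R_th(1/0.0820 − 1) = 76.30 × 11.20 = 854 kΩ.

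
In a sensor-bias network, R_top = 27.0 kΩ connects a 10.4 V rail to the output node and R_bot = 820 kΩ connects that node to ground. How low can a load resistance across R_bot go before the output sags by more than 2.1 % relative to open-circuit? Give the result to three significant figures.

Output resistance R_th = R_top‖R_bot = (27.0 × 820)/847.0 = 26.14 kΩ.
The fractional drop is R_th/(R_th + R_L); requiring this ≤ 0.0210 gives R_L ≥ R_th(1/0.0210 − 1) = 26.14 × 46.62 = 1.22 MΩ.

R_L(min) ≈ 1.22 MΩ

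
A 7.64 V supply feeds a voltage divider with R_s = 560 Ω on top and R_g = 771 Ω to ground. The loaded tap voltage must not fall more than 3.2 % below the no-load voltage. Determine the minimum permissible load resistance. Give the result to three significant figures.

R_L(min) ≈ 9.81 kΩ

Output resistance R_th = R_s‖R_g = (560 × 771)/1331 = 324.4 Ω.
The fractional drop is R_th/(R_th + R_L); requiring this ≤ 0.0320 gives R_L ≥ R_th(1/0.0320 − 1) = 324.4 × 30.25 = 9.81 kΩ.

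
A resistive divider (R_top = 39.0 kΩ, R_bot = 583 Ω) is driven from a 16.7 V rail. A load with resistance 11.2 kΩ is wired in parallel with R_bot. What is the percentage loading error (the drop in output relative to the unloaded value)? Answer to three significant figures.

4.88 %

The divider's output (Thévenin) resistance is R_top‖R_bot = 574.4 Ω.
Fractional drop under load = R_th/(R_th + R_L) = 574.4 / (574.4 + 11200) = 0.04878.
So the output falls by 4.88 %.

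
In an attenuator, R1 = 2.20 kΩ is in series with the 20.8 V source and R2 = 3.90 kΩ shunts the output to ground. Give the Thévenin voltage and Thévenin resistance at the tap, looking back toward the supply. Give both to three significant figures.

V_th = 13.3 V, R_th = 1.41 kΩ

V_th is the open-circuit tap voltage: 20.8 × 3.90/(2.20 + 3.90) = 13.3 V.
With the supply zeroed, R1 and R2 appear in parallel from the tap: R_th = R1‖R2 = (2.20 × 3.90)/6.100 = 1.41 kΩ.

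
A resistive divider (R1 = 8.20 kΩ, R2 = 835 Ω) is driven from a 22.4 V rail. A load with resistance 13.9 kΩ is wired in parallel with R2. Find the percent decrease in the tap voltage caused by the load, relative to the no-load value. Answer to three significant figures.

The divider's output (Thévenin) resistance is R1‖R2 = 757.8 Ω.
Fractional drop under load = R_th/(R_th + R_L) = 757.8 / (757.8 + 13900) = 0.05170.
So the output falls by 5.17 %.

5.17 %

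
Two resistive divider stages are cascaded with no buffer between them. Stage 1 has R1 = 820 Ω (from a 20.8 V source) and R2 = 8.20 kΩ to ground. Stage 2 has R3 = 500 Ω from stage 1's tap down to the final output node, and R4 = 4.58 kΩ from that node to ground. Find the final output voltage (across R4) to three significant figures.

Stage 2 presents R3+R4 = 5080 Ω as a load on stage 1's tap.
Stage 1's lower leg becomes R2‖(R3+R4) = 3137 Ω, so V_mid = 20.8 × 3137/3957 = 16.49 V.
Stage 2 is itself unloaded: V_out = V_mid × R4/(R3+R4) = 16.49 × 4580/5080 = 14.9 V.

V_out ≈ 14.9 V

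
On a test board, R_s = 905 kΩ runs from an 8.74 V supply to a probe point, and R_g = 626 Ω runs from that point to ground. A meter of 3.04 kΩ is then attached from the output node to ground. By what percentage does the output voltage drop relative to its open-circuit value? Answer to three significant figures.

17.1 %

The divider's output (Thévenin) resistance is R_s‖R_g = 625.6 Ω.
Fractional drop under load = R_th/(R_th + R_L) = 625.6 / (625.6 + 3040) = 0.1707.
So the output falls by 17.1 %.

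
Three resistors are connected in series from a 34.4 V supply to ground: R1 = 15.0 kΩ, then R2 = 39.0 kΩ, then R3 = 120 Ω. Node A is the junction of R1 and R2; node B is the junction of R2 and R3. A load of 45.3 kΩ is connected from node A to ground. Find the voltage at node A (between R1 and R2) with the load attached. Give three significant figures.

Below node A the series string R2+R3 = 39120 Ω sits in parallel with the 45300 Ω load: 20990 Ω.
V_A = 34.4 × 20990/(15000 + 20990) = 20.1 V.

V ≈ 20.1 V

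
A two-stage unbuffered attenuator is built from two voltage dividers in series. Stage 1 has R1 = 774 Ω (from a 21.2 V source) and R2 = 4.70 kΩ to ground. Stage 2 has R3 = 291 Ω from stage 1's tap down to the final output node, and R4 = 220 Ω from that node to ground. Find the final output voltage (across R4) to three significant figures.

Stage 2 presents R3+R4 = 511.0 Ω as a load on stage 1's tap.
Stage 1's lower leg becomes R2‖(R3+R4) = 460.9 Ω, so V_mid = 21.2 × 460.9/1235 = 7.912 V.
Stage 2 is itself unloaded: V_out = V_mid × R4/(R3+R4) = 7.912 × 220/511.0 = 3.41 V.

V_out ≈ 3.41 V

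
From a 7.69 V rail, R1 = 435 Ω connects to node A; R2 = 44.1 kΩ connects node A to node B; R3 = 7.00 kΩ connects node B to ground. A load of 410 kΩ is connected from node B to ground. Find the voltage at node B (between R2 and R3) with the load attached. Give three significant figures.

At node B, R3 is in parallel with the load: R3‖R_L = 6882 Ω.
Below node A the resistance is R2 + (R3‖R_L) = 50980 Ω, so V_A = 7.69 × 50980/51420 = 7.625 V.
Then V_B = V_A × (R3‖R_L)/(R2 + R3‖R_L) = 7.625 × 6882/50980 = 1.03 V.

V ≈ 1.03 V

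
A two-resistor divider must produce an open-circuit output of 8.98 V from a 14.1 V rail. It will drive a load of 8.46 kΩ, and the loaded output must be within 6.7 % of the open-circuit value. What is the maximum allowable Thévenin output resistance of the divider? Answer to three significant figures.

Loading drop = R_th/(R_th + R_L) ≤ 0.0670, so R_th ≤ R_L · ε/(1−ε) = 8.46 kΩ × 0.0670/0.9330 = 608 Ω.
(Any R1, R2 with R2/(R1+R2) = 0.637 and R1‖R2 ≤ 608 Ω will meet the spec.)

R_th ≤ 608 Ω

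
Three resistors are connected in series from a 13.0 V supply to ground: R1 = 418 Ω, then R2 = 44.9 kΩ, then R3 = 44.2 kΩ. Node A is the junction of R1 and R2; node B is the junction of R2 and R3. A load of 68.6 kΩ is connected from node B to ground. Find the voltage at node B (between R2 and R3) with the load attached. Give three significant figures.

V ≈ 4.84 V

At node B, R3 is in parallel with the load: R3‖R_L = 26880 Ω.
Below node A the resistance is R2 + (R3‖R_L) = 71780 Ω, so V_A = 13.0 × 71780/72200 = 12.92 V.
Then V_B = V_A × (R3‖R_L)/(R2 + R3‖R_L) = 12.92 × 26880/71780 = 4.84 V.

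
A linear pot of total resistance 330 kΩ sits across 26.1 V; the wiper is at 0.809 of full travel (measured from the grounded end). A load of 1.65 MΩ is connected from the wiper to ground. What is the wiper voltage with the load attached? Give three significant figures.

The wiper splits the pot into (1−α)R = 63.03 kΩ above and αR = 267.0 kΩ below.
Lower section ‖ load = 229.8 kΩ.
V_wiper = 26.1 × 229.8/(63.03 + 229.8) = 20.5 V.

V ≈ 20.5 V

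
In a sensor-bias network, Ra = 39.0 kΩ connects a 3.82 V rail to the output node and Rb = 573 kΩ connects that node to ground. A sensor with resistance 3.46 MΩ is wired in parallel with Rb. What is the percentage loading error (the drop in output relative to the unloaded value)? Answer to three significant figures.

The divider's output (Thévenin) resistance is Ra‖Rb = 36.51 kΩ.
Fractional drop under load = R_th/(R_th + R_L) = 36.51 / (36.51 + 3460) = 0.01044.
So the output falls by 1.04 %.

1.04 %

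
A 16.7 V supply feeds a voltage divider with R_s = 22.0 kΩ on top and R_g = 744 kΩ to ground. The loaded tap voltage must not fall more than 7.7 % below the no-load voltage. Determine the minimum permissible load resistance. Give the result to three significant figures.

R_L(min) ≈ 256 kΩ

Output resistance R_th = R_s‖R_g = (22.0 × 744)/766.0 = 21.37 kΩ.
The fractional drop is R_th/(R_th + R_L); requiring this ≤ 0.0770 gives R_L ≥ R_th(1/0.0770 − 1) = 21.37 × 11.99 = 256 kΩ.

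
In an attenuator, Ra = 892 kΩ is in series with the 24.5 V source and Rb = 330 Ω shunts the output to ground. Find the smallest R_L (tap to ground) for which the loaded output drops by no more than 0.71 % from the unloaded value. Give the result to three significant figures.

R_L(min) ≈ 46.1 kΩ

Output resistance R_th = Ra‖Rb = (892000 × 330)/892300 = 329.9 Ω.
The fractional drop is R_th/(R_th + R_L); requiring this ≤ 0.00710 gives R_L ≥ R_th(1/0.00710 − 1) = 329.9 × 139.8 = 46.1 kΩ.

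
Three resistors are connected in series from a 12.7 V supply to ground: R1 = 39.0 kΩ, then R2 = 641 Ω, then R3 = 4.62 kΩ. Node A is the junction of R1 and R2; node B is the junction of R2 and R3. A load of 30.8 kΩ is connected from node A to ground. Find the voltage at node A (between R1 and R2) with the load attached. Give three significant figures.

Below node A the series string R2+R3 = 5261 Ω sits in parallel with the 30800 Ω load: 4493 Ω.
V_A = 12.7 × 4493/(39000 + 4493) = 1.31 V.

V ≈ 1.31 V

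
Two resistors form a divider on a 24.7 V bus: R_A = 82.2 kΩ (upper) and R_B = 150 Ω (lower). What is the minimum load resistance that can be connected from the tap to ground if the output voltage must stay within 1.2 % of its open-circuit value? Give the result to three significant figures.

Output resistance R_th = R_A‖R_B = (82200 × 150)/82350 = 149.7 Ω.
The fractional drop is R_th/(R_th + R_L); requiring this ≤ 0.0120 gives R_L ≥ R_th(1/0.0120 − 1) = 149.7 × 82.33 = 12.3 kΩ.

R_L(min) ≈ 12.3 kΩ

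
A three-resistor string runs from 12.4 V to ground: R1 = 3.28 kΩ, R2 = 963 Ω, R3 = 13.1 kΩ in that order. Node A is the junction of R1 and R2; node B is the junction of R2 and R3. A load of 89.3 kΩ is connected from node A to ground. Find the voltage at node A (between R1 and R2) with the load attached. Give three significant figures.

Below node A the series string R2+R3 = 14060 Ω sits in parallel with the 89300 Ω load: 12150 Ω.
V_A = 12.4 × 12150/(3280 + 12150) = 9.76 V.

V ≈ 9.76 V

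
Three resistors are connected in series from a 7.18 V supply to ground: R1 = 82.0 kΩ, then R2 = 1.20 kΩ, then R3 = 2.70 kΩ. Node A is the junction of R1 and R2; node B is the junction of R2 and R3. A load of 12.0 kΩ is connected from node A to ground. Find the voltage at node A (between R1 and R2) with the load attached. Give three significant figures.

Below node A the series string R2+R3 = 3.900 kΩ sits in parallel with the 12.0 kΩ load: 2.943 kΩ.
V_A = 7.18 × 2.943/(82.0 + 2.943) = 0.249 V.

V ≈ 0.249 V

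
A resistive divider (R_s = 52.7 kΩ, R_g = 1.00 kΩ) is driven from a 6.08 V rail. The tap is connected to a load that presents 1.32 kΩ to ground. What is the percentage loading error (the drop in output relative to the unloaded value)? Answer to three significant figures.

42.6 %

Unloaded V = 6.08 × 1.00/53.70 = 0.1132 V.
Loaded: R_g‖R_L = 0.5690 kΩ, giving V = 6.08 × 0.5690/53.27 = 0.06494 V.
Drop = (0.1132 − 0.06494) / 0.1132 = 42.6 %.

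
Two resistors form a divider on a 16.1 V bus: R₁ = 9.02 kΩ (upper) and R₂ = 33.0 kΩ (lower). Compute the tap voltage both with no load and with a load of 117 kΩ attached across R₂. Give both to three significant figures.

Unloaded: 12.6 V; loaded: 11.9 V

Open-circuit: V = 16.1 × 33.0/(9.02 + 33.0) = 12.6 V.
With the load, R₂ becomes R₂‖R_L = 25.74 kΩ, so V = 16.1 × 25.74/34.76 = 11.9 V.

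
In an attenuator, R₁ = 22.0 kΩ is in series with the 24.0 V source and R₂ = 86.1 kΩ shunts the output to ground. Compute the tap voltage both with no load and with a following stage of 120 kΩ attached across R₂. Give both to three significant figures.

Open-circuit: V = 24.0 × 86.1/(22.0 + 86.1) = 19.1 V.
With the load, R₂ becomes R₂‖R_L = 50.13 kΩ, so V = 24.0 × 50.13/72.13 = 16.7 V.

Unloaded: 19.1 V; loaded: 16.7 V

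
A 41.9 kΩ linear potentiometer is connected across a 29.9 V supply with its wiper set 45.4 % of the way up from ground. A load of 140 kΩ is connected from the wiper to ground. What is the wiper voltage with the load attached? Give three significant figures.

The wiper splits the pot into (1−α)R = 22.88 kΩ above and αR = 19.02 kΩ below.
Lower section ‖ load = 16.75 kΩ.
V_wiper = 29.9 × 16.75/(22.88 + 16.75) = 12.6 V.

V ≈ 12.6 V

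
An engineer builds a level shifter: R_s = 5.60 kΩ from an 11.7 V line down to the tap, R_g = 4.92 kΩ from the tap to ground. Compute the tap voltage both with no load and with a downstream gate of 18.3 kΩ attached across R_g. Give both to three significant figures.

Unloaded: 5.47 V; loaded: 4.79 V

Open-circuit: V = 11.7 × 4.92/(5.60 + 4.92) = 5.47 V.
With the load, R_g becomes R_g‖R_L = 3.878 kΩ, so V = 11.7 × 3.878/9.478 = 4.79 V.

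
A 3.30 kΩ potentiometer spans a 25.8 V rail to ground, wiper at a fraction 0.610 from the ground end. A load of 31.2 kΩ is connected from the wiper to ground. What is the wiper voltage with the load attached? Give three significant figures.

V ≈ 15.4 V

The wiper splits the pot into (1−α)R = 1.287 kΩ above and αR = 2.013 kΩ below.
Lower section ‖ load = 1.891 kΩ.
V_wiper = 25.8 × 1.891/(1.287 + 1.891) = 15.4 V.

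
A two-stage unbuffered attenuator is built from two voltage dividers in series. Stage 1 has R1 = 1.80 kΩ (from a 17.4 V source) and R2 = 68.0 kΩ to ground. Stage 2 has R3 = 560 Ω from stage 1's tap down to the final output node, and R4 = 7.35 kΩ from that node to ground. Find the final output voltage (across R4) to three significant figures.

V_out ≈ 12.9 V

Stage 2 presents R3+R4 = 7910 Ω as a load on stage 1's tap.
Stage 1's lower leg becomes R2‖(R3+R4) = 7086 Ω, so V_mid = 17.4 × 7086/8886 = 13.88 V.
Stage 2 is itself unloaded: V_out = V_mid × R4/(R3+R4) = 13.88 × 7350/7910 = 12.9 V.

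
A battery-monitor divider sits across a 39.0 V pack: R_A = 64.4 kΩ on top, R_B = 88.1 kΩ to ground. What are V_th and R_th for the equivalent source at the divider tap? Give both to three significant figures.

V_th = 22.5 V, R_th = 37.2 kΩ

V_th is the open-circuit tap voltage: 39.0 × 88.1/(64.4 + 88.1) = 22.5 V.
With the supply zeroed, R_A and R_B appear in parallel from the tap: R_th = R_A‖R_B = (64.4 × 88.1)/152.5 = 37.2 kΩ.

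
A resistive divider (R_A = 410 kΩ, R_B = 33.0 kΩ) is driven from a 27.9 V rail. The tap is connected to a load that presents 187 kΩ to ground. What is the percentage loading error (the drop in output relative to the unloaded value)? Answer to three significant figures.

14.0 %

Unloaded V = 27.9 × 33.0/443.0 = 2.0783 V.
Loaded: R_B‖R_L = 28.05 kΩ, giving V = 27.9 × 28.05/438.1 = 1.7865 V.
Drop = (2.0783 − 1.7865) / 2.0783 = 14.0 %.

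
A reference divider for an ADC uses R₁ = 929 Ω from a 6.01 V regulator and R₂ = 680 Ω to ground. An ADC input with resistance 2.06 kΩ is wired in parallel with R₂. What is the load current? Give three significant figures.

R₂‖R_L = 511.2 Ω; V_out = 6.01 × 511.2/1440 = 2.133 V.
I_L = V_out / R_L = 2.133 / 2.06 kΩ = 1.04 mA.

I_L ≈ 1.04 mA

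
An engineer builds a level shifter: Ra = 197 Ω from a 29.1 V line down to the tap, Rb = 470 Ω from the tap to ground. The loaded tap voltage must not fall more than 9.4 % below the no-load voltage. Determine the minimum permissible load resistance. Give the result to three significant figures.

R_L(min) ≈ 1.34 kΩ

Output resistance R_th = Ra‖Rb = (197 × 470)/667.0 = 138.8 Ω.
The fractional drop is R_th/(R_th + R_L); requiring this ≤ 0.0940 gives R_L ≥ R_th(1/0.0940 − 1) = 138.8 × 9.638 = 1.34 kΩ.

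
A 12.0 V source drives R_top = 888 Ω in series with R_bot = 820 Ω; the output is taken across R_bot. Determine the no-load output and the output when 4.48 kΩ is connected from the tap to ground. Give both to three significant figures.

Unloaded: 5.76 V; loaded: 5.26 V

Open-circuit: V = 12.0 × 820/(888 + 820) = 5.76 V.
With the load, R_bot becomes R_bot‖R_L = 693.1 Ω, so V = 12.0 × 693.1/1581 = 5.26 V.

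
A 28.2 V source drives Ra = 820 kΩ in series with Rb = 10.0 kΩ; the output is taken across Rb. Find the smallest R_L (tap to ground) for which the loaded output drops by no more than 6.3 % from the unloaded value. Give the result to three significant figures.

Output resistance R_th = Ra‖Rb = (820 × 10.0)/830.0 = 9.880 kΩ.
The fractional drop is R_th/(R_th + R_L); requiring this ≤ 0.0630 gives R_L ≥ R_th(1/0.0630 − 1) = 9.880 × 14.87 = 147 kΩ.

R_L(min) ≈ 147 kΩ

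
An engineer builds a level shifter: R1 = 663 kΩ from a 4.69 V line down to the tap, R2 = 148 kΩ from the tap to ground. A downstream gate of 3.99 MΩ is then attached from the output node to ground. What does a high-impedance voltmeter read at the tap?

V_out ≈ 0.831 V

The load sits in parallel with R2: R2‖R_L = (148 × 3990) / (148 + 3990) = 142.7 kΩ.
V_out = 4.69 × 142.7 / (663 + 142.7) = 4.69 × 142.7/805.7 = 0.831 V.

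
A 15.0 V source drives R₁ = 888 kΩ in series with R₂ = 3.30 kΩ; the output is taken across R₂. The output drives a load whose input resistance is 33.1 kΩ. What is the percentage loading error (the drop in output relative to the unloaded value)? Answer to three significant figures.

9.04 %

The divider's output (Thévenin) resistance is R₁‖R₂ = 3.288 kΩ.
Fractional drop under load = R_th/(R_th + R_L) = 3.288 / (3.288 + 33.1) = 0.09035.
So the output falls by 9.04 %.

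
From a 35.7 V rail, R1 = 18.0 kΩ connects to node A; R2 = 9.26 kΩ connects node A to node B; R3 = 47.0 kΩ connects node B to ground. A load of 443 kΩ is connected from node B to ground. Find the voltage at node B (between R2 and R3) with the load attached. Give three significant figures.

At node B, R3 is in parallel with the load: R3‖R_L = 42.49 kΩ.
Below node A the resistance is R2 + (R3‖R_L) = 51.75 kΩ, so V_A = 35.7 × 51.75/69.75 = 26.49 V.
Then V_B = V_A × (R3‖R_L)/(R2 + R3‖R_L) = 26.49 × 42.49/51.75 = 21.7 V.

V ≈ 21.7 V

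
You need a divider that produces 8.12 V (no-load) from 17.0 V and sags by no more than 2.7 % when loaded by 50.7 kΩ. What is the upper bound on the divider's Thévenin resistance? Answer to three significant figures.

Loading drop = R_th/(R_th + R_L) ≤ 0.0270, so R_th ≤ R_L · ε/(1−ε) = 50.7 kΩ × 0.0270/0.9730 = 1.41 kΩ.

R_th ≤ 1.41 kΩ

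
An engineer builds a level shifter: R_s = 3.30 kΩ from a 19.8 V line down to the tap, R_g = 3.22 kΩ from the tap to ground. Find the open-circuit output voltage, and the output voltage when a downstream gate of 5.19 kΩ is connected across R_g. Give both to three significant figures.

Unloaded: 9.78 V; loaded: 7.44 V

Open-circuit: V = 19.8 × 3.22/(3.30 + 3.22) = 9.78 V.
With the load, R_g becomes R_g‖R_L = 1.987 kΩ, so V = 19.8 × 1.987/5.287 = 7.44 V.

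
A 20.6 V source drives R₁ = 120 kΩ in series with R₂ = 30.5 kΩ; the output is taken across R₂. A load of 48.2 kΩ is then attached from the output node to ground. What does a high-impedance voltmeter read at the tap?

V_out ≈ 2.77 V

The load sits in parallel with R₂: R₂‖R_L = (30.5 × 48.2) / (30.5 + 48.2) = 18.68 kΩ.
V_out = 20.6 × 18.68 / (120 + 18.68) = 20.6 × 18.68/138.7 = 2.77 V.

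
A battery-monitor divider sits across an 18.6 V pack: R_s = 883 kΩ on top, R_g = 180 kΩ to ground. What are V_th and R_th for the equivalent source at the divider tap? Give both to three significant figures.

V_th is the open-circuit tap voltage: 18.6 × 180/(883 + 180) = 3.15 V.
With the supply zeroed, R_s and R_g appear in parallel from the tap: R_th = R_s‖R_g = (883 × 180)/1063 = 150 kΩ.

V_th = 3.15 V, R_th = 150 kΩ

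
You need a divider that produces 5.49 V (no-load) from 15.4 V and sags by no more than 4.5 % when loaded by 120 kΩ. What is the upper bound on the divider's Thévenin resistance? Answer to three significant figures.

R_th ≤ 5.65 kΩ

Loading drop = R_th/(R_th + R_L) ≤ 0.0450, so R_th ≤ R_L · ε/(1−ε) = 120 kΩ × 0.0450/0.9550 = 5.65 kΩ.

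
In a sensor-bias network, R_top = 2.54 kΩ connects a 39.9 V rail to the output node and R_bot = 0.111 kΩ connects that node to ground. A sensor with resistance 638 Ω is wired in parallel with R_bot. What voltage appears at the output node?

V_out ≈ 1.43 V

The load sits in parallel with R_bot: R_bot‖R_L = (111 × 638) / (111 + 638) = 94.55 Ω.
V_out = 39.9 × 94.55 / (2540 + 94.55) = 39.9 × 94.55/2635 = 1.43 V.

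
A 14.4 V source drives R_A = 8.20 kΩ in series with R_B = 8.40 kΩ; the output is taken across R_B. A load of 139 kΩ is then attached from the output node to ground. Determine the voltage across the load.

V_out ≈ 7.08 V

The load sits in parallel with R_B: R_B‖R_L = (8.40 × 139) / (8.40 + 139) = 7.921 kΩ.
V_out = 14.4 × 7.921 / (8.20 + 7.921) = 14.4 × 7.921/16.12 = 7.08 V.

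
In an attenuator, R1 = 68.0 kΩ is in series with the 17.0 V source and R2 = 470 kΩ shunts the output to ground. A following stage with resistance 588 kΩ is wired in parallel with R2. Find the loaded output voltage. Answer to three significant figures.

V_out ≈ 13.5 V

The load sits in parallel with R2: R2‖R_L = (470 × 588) / (470 + 588) = 261.2 kΩ.
V_out = 17.0 × 261.2 / (68.0 + 261.2) = 17.0 × 261.2/329.2 = 13.5 V.
(Unloaded it would have been 14.9 V.)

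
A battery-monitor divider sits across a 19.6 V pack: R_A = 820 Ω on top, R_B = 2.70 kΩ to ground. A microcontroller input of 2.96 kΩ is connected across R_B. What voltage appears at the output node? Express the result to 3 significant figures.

The load sits in parallel with R_B: R_B‖R_L = (2700 × 2960) / (2700 + 2960) = 1412 Ω.
V_out = 19.6 × 1412 / (820 + 1412) = 19.6 × 1412/2232 = 12.4 V.
(Unloaded it would have been 15.0 V.)

V_out ≈ 12.4 V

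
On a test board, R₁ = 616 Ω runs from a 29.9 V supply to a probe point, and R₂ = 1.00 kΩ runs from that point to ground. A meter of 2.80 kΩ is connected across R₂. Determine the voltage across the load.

The load sits in parallel with R₂: R₂‖R_L = (1000 × 2800) / (1000 + 2800) = 736.8 Ω.
V_out = 29.9 × 736.8 / (616 + 736.8) = 29.9 × 736.8/1353 = 16.3 V.
(Unloaded it would have been 18.5 V.)

V_out ≈ 16.3 V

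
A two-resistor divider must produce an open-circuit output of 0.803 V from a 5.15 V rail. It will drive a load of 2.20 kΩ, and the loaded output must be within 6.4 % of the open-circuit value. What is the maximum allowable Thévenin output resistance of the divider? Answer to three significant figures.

Loading drop = R_th/(R_th + R_L) ≤ 0.0640, so R_th ≤ R_L · ε/(1−ε) = 2.20 kΩ × 0.0640/0.9360 = 150 Ω.
(Any R1, R2 with R2/(R1+R2) = 0.156 and R1‖R2 ≤ 150 Ω will meet the spec.)

R_th ≤ 150 Ω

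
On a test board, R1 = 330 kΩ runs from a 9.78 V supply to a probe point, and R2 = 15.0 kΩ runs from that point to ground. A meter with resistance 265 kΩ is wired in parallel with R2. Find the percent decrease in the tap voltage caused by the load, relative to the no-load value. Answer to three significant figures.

The divider's output (Thévenin) resistance is R1‖R2 = 14.35 kΩ.
Fractional drop under load = R_th/(R_th + R_L) = 14.35 / (14.35 + 265) = 0.05136.
So the output falls by 5.14 %.

5.14 %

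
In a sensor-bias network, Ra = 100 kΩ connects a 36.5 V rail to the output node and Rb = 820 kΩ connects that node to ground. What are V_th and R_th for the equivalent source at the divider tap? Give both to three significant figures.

V_th is the open-circuit tap voltage: 36.5 × 820/(100 + 820) = 32.5 V.
With the supply zeroed, Ra and Rb appear in parallel from the tap: R_th = Ra‖Rb = (100 × 820)/920.0 = 89.1 kΩ.

V_th = 32.5 V, R_th = 89.1 kΩ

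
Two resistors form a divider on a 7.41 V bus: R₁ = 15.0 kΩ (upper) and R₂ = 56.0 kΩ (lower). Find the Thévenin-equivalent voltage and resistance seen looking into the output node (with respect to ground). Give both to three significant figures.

V_th is the open-circuit tap voltage: 7.41 × 56.0/(15.0 + 56.0) = 5.84 V.
With the supply zeroed, R₁ and R₂ appear in parallel from the tap: R_th = R₁‖R₂ = (15.0 × 56.0)/71.00 = 11.8 kΩ.

V_th = 5.84 V, R_th = 11.8 kΩ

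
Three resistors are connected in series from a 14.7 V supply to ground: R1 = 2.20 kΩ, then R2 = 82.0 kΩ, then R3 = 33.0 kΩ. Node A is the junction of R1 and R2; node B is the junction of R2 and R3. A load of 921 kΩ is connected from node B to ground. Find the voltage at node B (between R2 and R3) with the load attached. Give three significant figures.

V ≈ 4.04 V

At node B, R3 is in parallel with the load: R3‖R_L = 31.86 kΩ.
Below node A the resistance is R2 + (R3‖R_L) = 113.9 kΩ, so V_A = 14.7 × 113.9/116.1 = 14.42 V.
Then V_B = V_A × (R3‖R_L)/(R2 + R3‖R_L) = 14.42 × 31.86/113.9 = 4.04 V.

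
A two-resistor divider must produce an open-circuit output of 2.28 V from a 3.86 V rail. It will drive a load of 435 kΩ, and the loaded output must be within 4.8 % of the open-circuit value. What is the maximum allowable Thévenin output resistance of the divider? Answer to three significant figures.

R_th ≤ 21.9 kΩ

Loading drop = R_th/(R_th + R_L) ≤ 0.0480, so R_th ≤ R_L · ε/(1−ε) = 435 kΩ × 0.0480/0.9520 = 21.9 kΩ.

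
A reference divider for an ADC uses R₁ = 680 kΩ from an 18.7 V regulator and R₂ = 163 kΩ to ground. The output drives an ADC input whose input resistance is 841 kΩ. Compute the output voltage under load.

The load sits in parallel with R₂: R₂‖R_L = (163 × 841) / (163 + 841) = 136.5 kΩ.
V_out = 18.7 × 136.5 / (680 + 136.5) = 18.7 × 136.5/816.5 = 3.13 V.

V_out ≈ 3.13 V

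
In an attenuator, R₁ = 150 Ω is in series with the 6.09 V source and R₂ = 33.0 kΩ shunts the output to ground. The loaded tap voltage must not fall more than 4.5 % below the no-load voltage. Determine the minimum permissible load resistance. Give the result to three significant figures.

R_L(min) ≈ 3.17 kΩ

Output resistance R_th = R₁‖R₂ = (150 × 33000)/33150 = 149.3 Ω.
The fractional drop is R_th/(R_th + R_L); requiring this ≤ 0.0450 gives R_L ≥ R_th(1/0.0450 − 1) = 149.3 × 21.22 = 3.17 kΩ.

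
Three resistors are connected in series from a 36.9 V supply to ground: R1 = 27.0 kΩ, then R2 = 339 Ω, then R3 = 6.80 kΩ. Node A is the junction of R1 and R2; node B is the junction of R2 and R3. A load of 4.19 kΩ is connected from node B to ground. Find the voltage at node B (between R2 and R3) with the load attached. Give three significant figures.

V ≈ 3.20 V

At node B, R3 is in parallel with the load: R3‖R_L = 2593 Ω.
Below node A the resistance is R2 + (R3‖R_L) = 2932 Ω, so V_A = 36.9 × 2932/29930 = 3.614 V.
Then V_B = V_A × (R3‖R_L)/(R2 + R3‖R_L) = 3.614 × 2593/2932 = 3.20 V.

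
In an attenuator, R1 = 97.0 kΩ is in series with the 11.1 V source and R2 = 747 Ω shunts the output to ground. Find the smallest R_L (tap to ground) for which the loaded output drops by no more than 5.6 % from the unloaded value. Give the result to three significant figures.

R_L(min) ≈ 12.5 kΩ

Output resistance R_th = R1‖R2 = (97000 × 747)/97750 = 741.3 Ω.
The fractional drop is R_th/(R_th + R_L); requiring this ≤ 0.0560 gives R_L ≥ R_th(1/0.0560 − 1) = 741.3 × 16.86 = 12.5 kΩ.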